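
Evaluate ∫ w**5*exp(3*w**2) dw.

(9*w**4 - 6*w**2 + 2)*exp(3*w**2)/54 + C

Let u = w², du = 2w dw; rewrite as (1/2)∫ u^2·exp(3u) du.
Now integrate by parts 2 times.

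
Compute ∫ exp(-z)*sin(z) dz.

Let I denote the integral. Integrate by parts with u = sin(z), dv = exp(-z) dz, so v = -exp(-z): I = -exp(-z)*sin(z) + ∫ exp(-z)*cos(z) dz.
Apply parts again with u = cos(z), dv = exp(-z) dz: ∫ exp(-z)*cos(z) dz = -exp(-z)*cos(z) − I. Substituting back brings back I: I = -exp(-z)*sin(z) - exp(-z)*cos(z) − I.
Solving for I: (1 + 1)·I equals the remaining terms, so I = (1/2)·(-exp(-z)*sin(z) - exp(-z)*cos(z)).

-exp(-z)*sin(z)/2 - exp(-z)*cos(z)/2 + C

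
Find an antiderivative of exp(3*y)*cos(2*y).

Let I denote the integral. Integrate by parts with u = cos(2*y), dv = exp(3*y) dy, so v = exp(3*y)/3: I = exp(3*y)*cos(2*y)/3 + (2/3)·∫ exp(3*y)*sin(2*y) dy.
Apply parts again with u = sin(2*y), dv = exp(3*y) dy: ∫ exp(3*y)*sin(2*y) dy = exp(3*y)*sin(2*y)/3 − (2/3)·I. Substituting back brings back I: I = 2*exp(3*y)*sin(2*y)/9 + exp(3*y)*cos(2*y)/3 − (4/9)·I.
Solving for I: (1 + 4/9)·I equals the remaining terms, so I = (9/13)·(2*exp(3*y)*sin(2*y)/9 + exp(3*y)*cos(2*y)/3).

2*exp(3*y)*sin(2*y)/13 + 3*exp(3*y)*cos(2*y)/13 + C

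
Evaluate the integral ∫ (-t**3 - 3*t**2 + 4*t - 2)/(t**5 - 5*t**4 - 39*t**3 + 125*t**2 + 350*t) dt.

-log(t)/175 - 58*log(t - 7)/189 + 13*log(t - 5)/50 + log(t + 2)/27 + 7*log(t + 5)/450 + C

Factor the denominator: t*(t - 7)*(t - 5)*(t + 2)*(t + 5).
Partial-fraction decomposition: 7/(450*(t + 5)) + 1/(27*(t + 2)) + 13/(50*(t - 5)) - 58/(189*(t - 7)) - 1/(175*t).
Integrate each term: A/(t−a) contributes A·log|t−a|.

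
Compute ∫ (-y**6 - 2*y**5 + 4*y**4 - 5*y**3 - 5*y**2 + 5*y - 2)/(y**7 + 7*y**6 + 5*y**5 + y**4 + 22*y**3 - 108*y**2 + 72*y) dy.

-log(y)/36 - 647*log(y - 1)/9800 - 77*log(y + 3)/936 - 6263*log(y + 6)/8820 - 37*log(y**2 + 4)/650 + 391*atan(y/2)/1300 + 3/(70*y - 70) + C

Factor the denominator: y*(y - 1)**2*(y + 3)*(y + 6)*(y**2 + 4).
Partial-fraction decomposition: -(74*y - 391)/(650*(y**2 + 4)) - 6263/(8820*(y + 6)) - 77/(936*(y + 3)) - 647/(9800*(y - 1)) - 3/(70*(y - 1)**2) - 1/(36*y).
Integrate each term; A/(y−a) gives A·log|y−a|; the (By+D)/(y²+p²) term gives a log and an atan.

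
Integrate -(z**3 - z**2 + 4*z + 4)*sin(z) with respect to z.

z**3*cos(z) - 3*z**2*sin(z) - z**2*cos(z) + 2*z*sin(z) - 2*z*cos(z) + 2*sin(z) + 6*cos(z) + C

Use integration by parts with u = z**3 - z**2 + 4*z + 4, dv = -sin(z) dz, so v = cos(z).
Apply parts 3 times (tabular method): alternate signs, differentiate u down to 0, integrate dv up.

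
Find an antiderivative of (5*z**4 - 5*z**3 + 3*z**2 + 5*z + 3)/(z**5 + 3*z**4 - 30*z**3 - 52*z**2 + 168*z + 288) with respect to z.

1031*log(z - 4)/360 - 7*log(z - 3)/5 - 2549*log(z + 2)/1440 + 849*log(z + 6)/160 - 25/(24*z + 48) + C

Factor the denominator: (z - 4)*(z - 3)*(z + 2)**2*(z + 6).
Partial-fraction decomposition: 849/(160*(z + 6)) - 2549/(1440*(z + 2)) + 25/(24*(z + 2)**2) - 7/(5*(z - 3)) + 1031/(360*(z - 4)).
Integrate each term; A/(z−a) gives A·log|z−a|; A/(z−a)² gives −A/(z−a).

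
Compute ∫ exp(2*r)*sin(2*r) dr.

Let I denote the integral. Integrate by parts with u = sin(2*r), dv = exp(2*r) dr, so v = exp(2*r)/2: I = exp(2*r)*sin(2*r)/2 − ∫ exp(2*r)*cos(2*r) dr.
Apply parts again with u = cos(2*r), dv = exp(2*r) dr: ∫ exp(2*r)*cos(2*r) dr = exp(2*r)*cos(2*r)/2 + I. Substituting back brings back I: I = exp(2*r)*sin(2*r)/2 - exp(2*r)*cos(2*r)/2 − I.
Solving for I: (1 + 1)·I equals the remaining terms, so I = (1/2)·(exp(2*r)*sin(2*r)/2 - exp(2*r)*cos(2*r)/2).

exp(2*r)*sin(2*r)/4 - exp(2*r)*cos(2*r)/4 + C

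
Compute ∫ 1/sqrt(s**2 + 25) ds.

log(s + sqrt(s**2 + 25)) + C

Substitute s = 5·tan(θ), so ds = 5·sec(θ)^2 dθ and the radical becomes sqrt(s**2 + 25) = 5·sec(θ) by the Pythagorean identity.
Integrate the resulting trig expression in θ, then back-substitute tan(θ) = s/5, sec(θ) = sqrt(s**2 + 25)/5 (absorbing any constant into C).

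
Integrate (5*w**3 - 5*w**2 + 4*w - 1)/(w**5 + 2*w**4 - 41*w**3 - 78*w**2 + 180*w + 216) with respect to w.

923*log(w - 6)/3024 - 9*log(w - 2)/160 - log(w + 1)/14 + 193*log(w + 3)/270 - 257*log(w + 6)/288 + C

Factor the denominator: (w - 6)*(w - 2)*(w + 1)*(w + 3)*(w + 6).
Partial-fraction decomposition: -257/(288*(w + 6)) + 193/(270*(w + 3)) - 1/(14*(w + 1)) - 9/(160*(w - 2)) + 923/(3024*(w - 6)).
Integrate each term: A/(w−a) contributes A·log|w−a|.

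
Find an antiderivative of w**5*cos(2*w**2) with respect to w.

w**4*sin(2*w**2)/4 + w**2*cos(2*w**2)/4 - sin(2*w**2)/8 + C

Let u = w², du = 2w dw; rewrite as (1/2)∫ u^2·cos(2u) du.
Now integrate by parts 2 times.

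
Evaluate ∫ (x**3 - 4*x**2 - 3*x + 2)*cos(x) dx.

x**3*sin(x) - 4*x**2*sin(x) + 3*x**2*cos(x) - 9*x*sin(x) - 8*x*cos(x) + 10*sin(x) - 9*cos(x) + C

Use integration by parts with u = x**3 - 4*x**2 - 3*x + 2, dv = cos(x) dx, so v = sin(x).
Apply parts 3 times (tabular method): alternate signs, differentiate u down to 0, integrate dv up.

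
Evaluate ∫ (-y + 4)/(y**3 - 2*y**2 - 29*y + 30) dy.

Factor the denominator: (y - 6)*(y - 1)*(y + 5).
Partial-fraction decomposition: 3/(22*(y + 5)) - 1/(10*(y - 1)) - 2/(55*(y - 6)).
Integrate each term: A/(y−a) contributes A·log|y−a|.

-2*log(y - 6)/55 - log(y - 1)/10 + 3*log(y + 5)/22 + C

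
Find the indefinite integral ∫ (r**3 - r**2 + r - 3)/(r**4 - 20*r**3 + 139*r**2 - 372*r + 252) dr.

Factor the denominator: (r - 7)*(r - 6)**2*(r - 1).
Partial-fraction decomposition: 1/(75*(r - 1)) - 1217/(25*(r - 6)) - 183/(5*(r - 6)**2) + 149/(3*(r - 7)).
Integrate each term; A/(r−a) gives A·log|r−a|; A/(r−a)² gives −A/(r−a).

149*log(r - 7)/3 - 1217*log(r - 6)/25 + log(r - 1)/75 + 183/(5*r - 30) + C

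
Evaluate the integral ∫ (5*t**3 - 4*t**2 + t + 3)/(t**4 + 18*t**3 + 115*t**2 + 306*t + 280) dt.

-11*log(t + 2)/6 + 385*log(t + 4)/6 - 727*log(t + 5)/6 + 383*log(t + 7)/6 + C

Factor the denominator: (t + 2)*(t + 4)*(t + 5)*(t + 7).
Partial-fraction decomposition: 383/(6*(t + 7)) - 727/(6*(t + 5)) + 385/(6*(t + 4)) - 11/(6*(t + 2)).
Integrate each term: A/(t−a) contributes A·log|t−a|.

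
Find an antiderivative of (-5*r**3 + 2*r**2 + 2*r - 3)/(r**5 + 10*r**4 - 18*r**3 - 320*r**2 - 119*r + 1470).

Factor the denominator: (r - 5)*(r - 2)*(r + 3)*(r + 7)**2.
Partial-fraction decomposition: -335/(3888*(r + 7)) - 449/(108*(r + 7)**2) + 9/(40*(r + 3)) + 31/(1215*(r - 2)) - 71/(432*(r - 5)).
Integrate each term; A/(r−a) gives A·log|r−a|; A/(r−a)² gives −A/(r−a).

-71*log(r - 5)/432 + 31*log(r - 2)/1215 + 9*log(r + 3)/40 - 335*log(r + 7)/3888 + 449/(108*r + 756) + C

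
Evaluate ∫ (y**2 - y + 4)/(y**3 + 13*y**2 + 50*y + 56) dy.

log(y + 2) - 4*log(y + 4) + 4*log(y + 7) + C

Factor the denominator: (y + 2)*(y + 4)*(y + 7).
Partial-fraction decomposition: 4/(y + 7) - 4/(y + 4) + 1/(y + 2).
Integrate each term: A/(y−a) contributes A·log|y−a|.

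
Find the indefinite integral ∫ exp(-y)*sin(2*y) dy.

Let I denote the integral. Integrate by parts with u = sin(2*y), dv = exp(-y) dy, so v = -exp(-y): I = -exp(-y)*sin(2*y) + 2·∫ exp(-y)*cos(2*y) dy.
Apply parts again with u = cos(2*y), dv = exp(-y) dy: ∫ exp(-y)*cos(2*y) dy = -exp(-y)*cos(2*y) − 2·I. Substituting back brings back I: I = -exp(-y)*sin(2*y) - 2*exp(-y)*cos(2*y) − 4·I.
Solving for I: (1 + 4)·I equals the remaining terms, so I = (1/5)·(-exp(-y)*sin(2*y) - 2*exp(-y)*cos(2*y)).

-exp(-y)*sin(2*y)/5 - 2*exp(-y)*cos(2*y)/5 + C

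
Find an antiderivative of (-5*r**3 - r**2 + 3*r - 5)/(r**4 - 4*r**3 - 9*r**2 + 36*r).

Factor the denominator: r*(r - 4)*(r - 3)*(r + 3).
Partial-fraction decomposition: -8/(9*(r + 3)) + 70/(9*(r - 3)) - 47/(4*(r - 4)) - 5/(36*r).
Integrate each term: A/(r−a) contributes A·log|r−a|.

-5*log(r)/36 - 47*log(r - 4)/4 + 70*log(r - 3)/9 - 8*log(r + 3)/9 + C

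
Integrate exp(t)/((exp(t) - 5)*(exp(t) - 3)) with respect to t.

Let u = e^t, du = e^t dt.
The integral becomes ∫ du/((u-3)(u-5)); decompose into partial fractions.

log(exp(t) - 5)/2 - log(exp(t) - 3)/2 + C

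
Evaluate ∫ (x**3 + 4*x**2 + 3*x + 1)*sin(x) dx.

-x**3*cos(x) + 3*x**2*sin(x) - 4*x**2*cos(x) + 8*x*sin(x) + 3*x*cos(x) - 3*sin(x) + 7*cos(x) + C

Use integration by parts with u = x**3 + 4*x**2 + 3*x + 1, dv = sin(x) dx, so v = -cos(x).
Apply parts 3 times (tabular method): alternate signs, differentiate u down to 0, integrate dv up.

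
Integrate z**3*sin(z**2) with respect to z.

-z**2*cos(z**2)/2 + sin(z**2)/2 + C

Let u = z², du = 2z dz; rewrite as (1/2)∫ u^1·sin(1u) du.
Now integrate by parts 1 time.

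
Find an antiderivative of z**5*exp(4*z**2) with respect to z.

(8*z**4 - 4*z**2 + 1)*exp(4*z**2)/64 + C

Let u = z², du = 2z dz; rewrite as (1/2)∫ u^2·exp(4u) du.
Now integrate by parts 2 times.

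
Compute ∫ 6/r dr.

6*log(r) + 2*log(3) + C

Let u = 3*r**3, so du = (9*r**2) dr.
Rewriting, the integral becomes 2·∫ 1/u du = 2·log(u).
Substituting back, u = 3*r**3.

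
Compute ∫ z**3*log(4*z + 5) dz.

Use integration by parts with u = log(4*z + 5), dv = z**3 dz.
Then du = 4/(4*z + 5) dz and v = z**4/4.

z**4*log(4*z + 5)/4 - z**4/16 + 5*z**3/48 - 25*z**2/128 + 125*z/256 - 625*log(4*z + 5)/1024 + C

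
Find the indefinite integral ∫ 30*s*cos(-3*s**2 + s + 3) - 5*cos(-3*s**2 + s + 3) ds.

-5*sin(-3*s**2 + s + 3) + C

Let u = 3*s**2 - s - 3, so du = (6*s - 1) ds.
Rewriting, the integral becomes 5·∫ cos(u) du = 5·sin(u).
Substituting back, u = 3*s**2 - s - 3.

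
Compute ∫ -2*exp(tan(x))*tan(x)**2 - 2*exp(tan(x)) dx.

-2*exp(tan(x)) + C

Let u = tan(x), so du = (tan(x)**2 + 1) dx.
Rewriting, the integral becomes -2·∫ e^u du = -2·e^u.
Substituting back, u = tan(x).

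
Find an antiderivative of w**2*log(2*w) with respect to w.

Use integration by parts with u = log(2*w), dv = w**2 dw.
Then du = 1/w dw and v = w**3/3.

w**3*(log(w) + log(2))/3 - w**3/9 + C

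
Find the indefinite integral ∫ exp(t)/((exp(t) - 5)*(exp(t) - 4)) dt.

Let u = e^t, du = e^t dt.
The integral becomes ∫ du/((u-5)(u-4)); decompose into partial fractions.

log(exp(t) - 5) - log(exp(t) - 4) + C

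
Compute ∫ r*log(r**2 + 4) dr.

Let u = r**2 + 4, so du = (2*r) dr.
The integral becomes (1/2)·∫ log(u) du; integrate by parts with u′=log(u), dv′=du.

r**2*log(r**2 + 4)/2 - r**2/2 + 2*log(r**2 + 4) + C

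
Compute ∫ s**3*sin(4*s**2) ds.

Let u = s², du = 2s ds; rewrite as (1/2)∫ u^1·sin(4u) du.
Now integrate by parts 1 time.

-s**2*cos(4*s**2)/8 + sin(4*s**2)/32 + C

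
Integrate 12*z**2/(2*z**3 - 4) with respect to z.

2*log(2*z**3 - 4) + C

Let u = 2*z**3 - 4, so du = (6*z**2) dz.
Rewriting, the integral becomes 2·∫ 1/u du = 2·log(u).
Substituting back, u = 2*z**3 - 4.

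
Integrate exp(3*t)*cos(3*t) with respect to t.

exp(3*t)*sin(3*t)/6 + exp(3*t)*cos(3*t)/6 + C

Let I denote the integral. Integrate by parts with u = cos(3*t), dv = exp(3*t) dt, so v = exp(3*t)/3: I = exp(3*t)*cos(3*t)/3 + ∫ exp(3*t)*sin(3*t) dt.
Apply parts again with u = sin(3*t), dv = exp(3*t) dt: ∫ exp(3*t)*sin(3*t) dt = exp(3*t)*sin(3*t)/3 − I. Substituting back brings back I: I = exp(3*t)*sin(3*t)/3 + exp(3*t)*cos(3*t)/3 − I.
Solving for I: (1 + 1)·I equals the remaining terms, so I = (1/2)·(exp(3*t)*sin(3*t)/3 + exp(3*t)*cos(3*t)/3).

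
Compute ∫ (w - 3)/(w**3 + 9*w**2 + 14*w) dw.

Factor the denominator: w*(w + 2)*(w + 7).
Partial-fraction decomposition: -2/(7*(w + 7)) + 1/(2*(w + 2)) - 3/(14*w).
Integrate each term: A/(w−a) contributes A·log|w−a|.

-3*log(w)/14 + log(w + 2)/2 - 2*log(w + 7)/7 + C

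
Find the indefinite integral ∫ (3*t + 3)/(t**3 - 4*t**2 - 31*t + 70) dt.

2*log(t - 7)/5 - 9*log(t - 2)/35 - log(t + 5)/7 + C

Factor the denominator: (t - 7)*(t - 2)*(t + 5).
Partial-fraction decomposition: -1/(7*(t + 5)) - 9/(35*(t - 2)) + 2/(5*(t - 7)).
Integrate each term: A/(t−a) contributes A·log|t−a|.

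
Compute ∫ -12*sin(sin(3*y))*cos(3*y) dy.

Let u = sin(3*y), so du = (3*cos(3*y)) dy.
Rewriting, the integral becomes -4·∫ sin(u) du = -4·-cos(u).
Substituting back, u = sin(3*y).

4*cos(sin(3*y)) + C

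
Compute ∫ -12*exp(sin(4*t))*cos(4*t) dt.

-3*exp(sin(4*t)) + C

Let u = sin(4*t), so du = (4*cos(4*t)) dt.
Rewriting, the integral becomes -3·∫ e^u du = -3·e^u.
Substituting back, u = sin(4*t).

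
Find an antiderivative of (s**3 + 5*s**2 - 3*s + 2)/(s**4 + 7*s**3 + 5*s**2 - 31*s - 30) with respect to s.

Factor the denominator: (s - 2)*(s + 1)*(s + 3)*(s + 5).
Partial-fraction decomposition: -17/(56*(s + 5)) + 29/(20*(s + 3)) - 3/(8*(s + 1)) + 8/(35*(s - 2)).
Integrate each term: A/(s−a) contributes A·log|s−a|.

8*log(s - 2)/35 - 3*log(s + 1)/8 + 29*log(s + 3)/20 - 17*log(s + 5)/56 + C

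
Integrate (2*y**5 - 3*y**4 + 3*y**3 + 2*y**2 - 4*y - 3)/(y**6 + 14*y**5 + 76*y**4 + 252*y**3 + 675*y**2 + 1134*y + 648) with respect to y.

Factor the denominator: (y + 1)*(y + 3)*(y + 4)*(y + 6)*(y**2 + 9).
Partial-fraction decomposition: -(131*y - 264)/(450*(y**2 + 9)) + 1333/(90*(y + 6)) - 2963/(150*(y + 4)) + 29/(4*(y + 3)) - 1/(60*(y + 1)).
Integrate each term; A/(y−a) gives A·log|y−a|; the (By+D)/(y²+p²) term gives a log and an atan.

-log(y + 1)/60 + 29*log(y + 3)/4 - 2963*log(y + 4)/150 + 1333*log(y + 6)/90 - 131*log(y**2 + 9)/900 + 44*atan(y/3)/225 + C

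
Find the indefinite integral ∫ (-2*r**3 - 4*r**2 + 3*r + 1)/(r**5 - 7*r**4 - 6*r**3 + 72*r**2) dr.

Factor the denominator: r**2*(r - 6)*(r - 4)*(r + 3).
Partial-fraction decomposition: 10/(567*(r + 3)) + 179/(224*(r - 4)) - 557/(648*(r - 6)) + 37/(864*r) + 1/(72*r**2).
Integrate each term; A/(r−a) gives A·log|r−a|; A/(r−a)² gives −A/(r−a).

37*log(r)/864 - 557*log(r - 6)/648 + 179*log(r - 4)/224 + 10*log(r + 3)/567 - 1/(72*r) + C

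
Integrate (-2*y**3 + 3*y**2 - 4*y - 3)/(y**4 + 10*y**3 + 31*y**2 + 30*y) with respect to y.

Factor the denominator: y*(y + 2)*(y + 3)*(y + 5).
Partial-fraction decomposition: -57/(5*(y + 5)) + 15/(y + 3) - 11/(2*(y + 2)) - 1/(10*y).
Integrate each term: A/(y−a) contributes A·log|y−a|.

-log(y)/10 - 11*log(y + 2)/2 + 15*log(y + 3) - 57*log(y + 5)/5 + C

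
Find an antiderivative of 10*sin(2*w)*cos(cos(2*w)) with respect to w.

-5*sin(cos(2*w)) + C

Let u = cos(2*w), so du = (-2*sin(2*w)) dw.
Rewriting, the integral becomes -5·∫ cos(u) du = -5·sin(u).
Substituting back, u = cos(2*w).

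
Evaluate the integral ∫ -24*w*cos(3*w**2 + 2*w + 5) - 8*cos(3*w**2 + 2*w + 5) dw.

-4*sin(3*w**2 + 2*w + 5) + C

Let u = 3*w**2 + 2*w + 5, so du = (6*w + 2) dw.
Rewriting, the integral becomes -4·∫ cos(u) du = -4·sin(u).
Substituting back, u = 3*w**2 + 2*w + 5.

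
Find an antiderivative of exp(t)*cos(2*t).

2*exp(t)*sin(2*t)/5 + exp(t)*cos(2*t)/5 + C

Let I denote the integral. Integrate by parts with u = cos(2*t), dv = exp(t) dt, so v = exp(t): I = exp(t)*cos(2*t) + 2·∫ exp(t)*sin(2*t) dt.
Apply parts again with u = sin(2*t), dv = exp(t) dt: ∫ exp(t)*sin(2*t) dt = exp(t)*sin(2*t) − 2·I. Substituting back brings back I: I = 2*exp(t)*sin(2*t) + exp(t)*cos(2*t) − 4·I.
Solving for I: (1 + 4)·I equals the remaining terms, so I = (1/5)·(2*exp(t)*sin(2*t) + exp(t)*cos(2*t)).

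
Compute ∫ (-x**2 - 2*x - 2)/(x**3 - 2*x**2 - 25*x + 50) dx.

Factor the denominator: (x - 5)*(x - 2)*(x + 5).
Partial-fraction decomposition: -17/(70*(x + 5)) + 10/(21*(x - 2)) - 37/(30*(x - 5)).
Integrate each term: A/(x−a) contributes A·log|x−a|.

-37*log(x - 5)/30 + 10*log(x - 2)/21 - 17*log(x + 5)/70 + C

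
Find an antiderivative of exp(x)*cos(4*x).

4*exp(x)*sin(4*x)/17 + exp(x)*cos(4*x)/17 + C

Let I denote the integral. Integrate by parts with u = cos(4*x), dv = exp(x) dx, so v = exp(x): I = exp(x)*cos(4*x) + 4·∫ exp(x)*sin(4*x) dx.
Apply parts again with u = sin(4*x), dv = exp(x) dx: ∫ exp(x)*sin(4*x) dx = exp(x)*sin(4*x) − 4·I. Substituting back brings back I: I = 4*exp(x)*sin(4*x) + exp(x)*cos(4*x) − 16·I.
Solving for I: (1 + 16)·I equals the remaining terms, so I = (1/17)·(4*exp(x)*sin(4*x) + exp(x)*cos(4*x)).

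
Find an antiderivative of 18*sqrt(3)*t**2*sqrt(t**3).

Let u = 3*t**3, so du = (9*t**2) dt.
Rewriting, the integral becomes 2·∫ √u du = 2·(2/3)u^(3/2).
Substituting back, u = 3*t**3.

4*sqrt(3)*(t**3)**(3/2) + C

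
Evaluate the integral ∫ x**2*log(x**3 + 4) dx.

x**3*log(x**3 + 4)/3 - x**3/3 + 4*log(x**3 + 4)/3 + C

Let u = x**3 + 4, so du = (3*x**2) dx.
The integral becomes (1/3)·∫ log(u) du; integrate by parts with u′=log(u), dv′=du.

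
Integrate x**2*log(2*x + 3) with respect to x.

x**3*log(2*x + 3)/3 - x**3/9 + x**2/4 - 3*x/4 + 9*log(2*x + 3)/8 + C

Use integration by parts with u = log(2*x + 3), dv = x**2 dx.
Then du = 2/(2*x + 3) dx and v = x**3/3.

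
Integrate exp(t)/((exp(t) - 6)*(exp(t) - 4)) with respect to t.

log(exp(t) - 6)/2 - log(exp(t) - 4)/2 + C

Let u = e^t, du = e^t dt.
The integral becomes ∫ du/((u-6)(u-4)); decompose into partial fractions.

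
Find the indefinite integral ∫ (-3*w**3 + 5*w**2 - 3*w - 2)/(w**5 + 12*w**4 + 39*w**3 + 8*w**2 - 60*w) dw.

log(w)/30 - log(w - 1)/42 + 2*log(w + 2)/3 - 57*log(w + 5)/10 + 211*log(w + 6)/42 + C

Factor the denominator: w*(w - 1)*(w + 2)*(w + 5)*(w + 6).
Partial-fraction decomposition: 211/(42*(w + 6)) - 57/(10*(w + 5)) + 2/(3*(w + 2)) - 1/(42*(w - 1)) + 1/(30*w).
Integrate each term: A/(w−a) contributes A·log|w−a|.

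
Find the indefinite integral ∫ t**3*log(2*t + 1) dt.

t**4*log(2*t + 1)/4 - t**4/16 + t**3/24 - t**2/32 + t/32 - log(2*t + 1)/64 + C

Use integration by parts with u = log(2*t + 1), dv = t**3 dt.
Then du = 2/(2*t + 1) dt and v = t**4/4.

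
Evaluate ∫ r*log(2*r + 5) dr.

Use integration by parts with u = log(2*r + 5), dv = r dr.
Then du = 2/(2*r + 5) dr and v = r**2/2.

r**2*log(2*r + 5)/2 - r**2/4 + 5*r/4 - 25*log(2*r + 5)/8 + C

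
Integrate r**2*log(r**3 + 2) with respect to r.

r**3*log(r**3 + 2)/3 - r**3/3 + 2*log(r**3 + 2)/3 + C

Let u = r**3 + 2, so du = (3*r**2) dr.
The integral becomes (1/3)·∫ log(u) du; integrate by parts with u′=log(u), dv′=du.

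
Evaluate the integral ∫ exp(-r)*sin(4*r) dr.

-exp(-r)*sin(4*r)/17 - 4*exp(-r)*cos(4*r)/17 + C

Let I denote the integral. Integrate by parts with u = sin(4*r), dv = exp(-r) dr, so v = -exp(-r): I = -exp(-r)*sin(4*r) + 4·∫ exp(-r)*cos(4*r) dr.
Apply parts again with u = cos(4*r), dv = exp(-r) dr: ∫ exp(-r)*cos(4*r) dr = -exp(-r)*cos(4*r) − 4·I. Substituting back brings back I: I = -exp(-r)*sin(4*r) - 4*exp(-r)*cos(4*r) − 16·I.
Solving for I: (1 + 16)·I equals the remaining terms, so I = (1/17)·(-exp(-r)*sin(4*r) - 4*exp(-r)*cos(4*r)).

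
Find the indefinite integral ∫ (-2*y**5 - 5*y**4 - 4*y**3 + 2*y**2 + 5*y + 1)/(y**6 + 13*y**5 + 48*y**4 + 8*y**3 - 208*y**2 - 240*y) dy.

-log(y)/240 - 157*log(y - 2)/1792 - 97*log(y + 2)/192 + 1217*log(y + 5)/105 - 9979*log(y + 6)/768 - 5/(32*y + 64) + C

Factor the denominator: y*(y - 2)*(y + 2)**2*(y + 5)*(y + 6).
Partial-fraction decomposition: -9979/(768*(y + 6)) + 1217/(105*(y + 5)) - 97/(192*(y + 2)) + 5/(32*(y + 2)**2) - 157/(1792*(y - 2)) - 1/(240*y).
Integrate each term; A/(y−a) gives A·log|y−a|; A/(y−a)² gives −A/(y−a).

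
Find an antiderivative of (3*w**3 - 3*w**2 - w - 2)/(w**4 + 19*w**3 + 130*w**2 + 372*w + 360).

Factor the denominator: (w + 2)*(w + 5)*(w + 6)**2.
Partial-fraction decomposition: -581/(4*(w + 6)) - 188/(w + 6)**2 + 149/(w + 5) - 3/(4*(w + 2)).
Integrate each term; A/(w−a) gives A·log|w−a|; A/(w−a)² gives −A/(w−a).

-3*log(w + 2)/4 + 149*log(w + 5) - 581*log(w + 6)/4 + 188/(w + 6) + C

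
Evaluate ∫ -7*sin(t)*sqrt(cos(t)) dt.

Let u = cos(t), so du = (-sin(t)) dt.
Rewriting, the integral becomes 7·∫ √u du = 7·(2/3)u^(3/2).
Substituting back, u = cos(t).

14*cos(t)**(3/2)/3 + C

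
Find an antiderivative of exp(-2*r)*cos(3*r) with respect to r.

3*exp(-2*r)*sin(3*r)/13 - 2*exp(-2*r)*cos(3*r)/13 + C

Let I denote the integral. Integrate by parts with u = cos(3*r), dv = exp(-2*r) dr, so v = -exp(-2*r)/2: I = -exp(-2*r)*cos(3*r)/2 − (3/2)·∫ exp(-2*r)*sin(3*r) dr.
Apply parts again with u = sin(3*r), dv = exp(-2*r) dr: ∫ exp(-2*r)*sin(3*r) dr = -exp(-2*r)*sin(3*r)/2 + (3/2)·I. Substituting back brings back I: I = 3*exp(-2*r)*sin(3*r)/4 - exp(-2*r)*cos(3*r)/2 − (9/4)·I.
Solving for I: (1 + 9/4)·I equals the remaining terms, so I = (4/13)·(3*exp(-2*r)*sin(3*r)/4 - exp(-2*r)*cos(3*r)/2).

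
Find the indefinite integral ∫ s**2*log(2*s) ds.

Use integration by parts with u = log(2*s), dv = s**2 ds.
Then du = 1/s ds and v = s**3/3.

s**3*(log(s) + log(2))/3 - s**3/9 + C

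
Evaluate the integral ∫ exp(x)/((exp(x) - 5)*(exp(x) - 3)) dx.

Let u = e^x, du = e^x dx.
The integral becomes ∫ du/((u-3)(u-5)); decompose into partial fractions.

log(exp(x) - 5)/2 - log(exp(x) - 3)/2 + C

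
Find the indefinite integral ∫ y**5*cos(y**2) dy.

Let u = y², du = 2y dy; rewrite as (1/2)∫ u^2·cos(1u) du.
Now integrate by parts 2 times.

y**4*sin(y**2)/2 + y**2*cos(y**2) - sin(y**2) + C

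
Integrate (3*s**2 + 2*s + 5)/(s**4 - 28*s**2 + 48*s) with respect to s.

Factor the denominator: s*(s - 4)*(s - 2)*(s + 6).
Partial-fraction decomposition: -101/(480*(s + 6)) - 21/(32*(s - 2)) + 61/(80*(s - 4)) + 5/(48*s).
Integrate each term: A/(s−a) contributes A·log|s−a|.

5*log(s)/48 + 61*log(s - 4)/80 - 21*log(s - 2)/32 - 101*log(s + 6)/480 + C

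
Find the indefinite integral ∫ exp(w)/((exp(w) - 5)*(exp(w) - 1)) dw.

log(exp(w) - 5)/4 - log(exp(w) - 1)/4 + C

Let u = e^w, du = e^w dw.
The integral becomes ∫ du/((u-1)(u-5)); decompose into partial fractions.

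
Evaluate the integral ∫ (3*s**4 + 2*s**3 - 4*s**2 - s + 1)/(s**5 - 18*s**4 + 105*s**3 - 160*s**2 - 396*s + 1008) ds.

Factor the denominator: (s - 7)*(s - 6)*(s - 4)*(s - 3)*(s + 2).
Partial-fraction decomposition: 19/(2160*(s + 2)) - 259/(60*(s - 3)) + 829/(36*(s - 4)) - 4171/(48*(s - 6)) + 7687/(108*(s - 7)).
Integrate each term: A/(s−a) contributes A·log|s−a|.

7687*log(s - 7)/108 - 4171*log(s - 6)/48 + 829*log(s - 4)/36 - 259*log(s - 3)/60 + 19*log(s + 2)/2160 + C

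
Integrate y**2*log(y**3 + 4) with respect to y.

y**3*log(y**3 + 4)/3 - y**3/3 + 4*log(y**3 + 4)/3 + C

Let u = y**3 + 4, so du = (3*y**2) dy.
The integral becomes (1/3)·∫ log(u) du; integrate by parts with u′=log(u), dv′=du.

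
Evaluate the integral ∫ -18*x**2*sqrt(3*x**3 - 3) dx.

Let u = 3*x**3 - 3, so du = (9*x**2) dx.
Rewriting, the integral becomes -2·∫ √u du = -2·(2/3)u^(3/2).
Substituting back, u = 3*x**3 - 3.

-4*(3*x**3 - 3)**(3/2)/3 + C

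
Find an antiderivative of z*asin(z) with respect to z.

z**2*asin(z)/2 + z*sqrt(-z**2 + 1)/4 - asin(z)/4 + C

Use integration by parts with u = arcsin(z), dv = z dz.
Then du = 1/sqrt(-z**2 + 1) dz.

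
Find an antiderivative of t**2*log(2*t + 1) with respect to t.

t**3*log(2*t + 1)/3 - t**3/9 + t**2/12 - t/12 + log(2*t + 1)/24 + C

Use integration by parts with u = log(2*t + 1), dv = t**2 dt.
Then du = 2/(2*t + 1) dt and v = t**3/3.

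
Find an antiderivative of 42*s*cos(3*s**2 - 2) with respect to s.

7*sin(3*s**2 - 2) + C

Let u = 3*s**2 - 2, so du = (6*s) ds.
Rewriting, the integral becomes 7·∫ cos(u) du = 7·sin(u).
Substituting back, u = 3*s**2 - 2.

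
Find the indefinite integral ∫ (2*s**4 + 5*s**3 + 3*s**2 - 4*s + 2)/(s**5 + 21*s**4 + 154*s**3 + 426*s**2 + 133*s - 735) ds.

log(s - 1)/192 - 17*log(s + 3)/32 + 361*log(s + 5)/24 - 801*log(s + 7)/64 + 51/(s + 7) + C

Factor the denominator: (s - 1)*(s + 3)*(s + 5)*(s + 7)**2.
Partial-fraction decomposition: -801/(64*(s + 7)) - 51/(s + 7)**2 + 361/(24*(s + 5)) - 17/(32*(s + 3)) + 1/(192*(s - 1)).
Integrate each term; A/(s−a) gives A·log|s−a|; A/(s−a)² gives −A/(s−a).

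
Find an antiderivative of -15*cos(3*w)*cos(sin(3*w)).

Let u = sin(3*w), so du = (3*cos(3*w)) dw.
Rewriting, the integral becomes -5·∫ cos(u) du = -5·sin(u).
Substituting back, u = sin(3*w).

-5*sin(sin(3*w)) + C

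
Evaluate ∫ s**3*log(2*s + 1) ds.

Use integration by parts with u = log(2*s + 1), dv = s**3 ds.
Then du = 2/(2*s + 1) ds and v = s**4/4.

s**4*log(2*s + 1)/4 - s**4/16 + s**3/24 - s**2/32 + s/32 - log(2*s + 1)/64 + C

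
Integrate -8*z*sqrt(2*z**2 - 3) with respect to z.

-4*(2*z**2 - 3)**(3/2)/3 + C

Let u = 2*z**2 - 3, so du = (4*z) dz.
Rewriting, the integral becomes -2·∫ √u du = -2·(2/3)u^(3/2).
Substituting back, u = 2*z**2 - 3.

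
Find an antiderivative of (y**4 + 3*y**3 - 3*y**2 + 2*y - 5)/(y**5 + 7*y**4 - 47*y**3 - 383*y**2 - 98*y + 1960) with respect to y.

823*log(y - 7)/2310 - log(y - 2)/70 + log(y + 4)/66 - 20*log(y + 5)/21 + 67*log(y + 7)/42 + C

Factor the denominator: (y - 7)*(y - 2)*(y + 4)*(y + 5)*(y + 7).
Partial-fraction decomposition: 67/(42*(y + 7)) - 20/(21*(y + 5)) + 1/(66*(y + 4)) - 1/(70*(y - 2)) + 823/(2310*(y - 7)).
Integrate each term: A/(y−a) contributes A·log|y−a|.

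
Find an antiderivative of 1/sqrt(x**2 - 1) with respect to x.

Substitute x = sec(θ), so dx = sec(θ)*tan(θ) dθ and the radical becomes sqrt(x**2 - 1) = tan(θ) by the Pythagorean identity.
Integrate the resulting trig expression in θ, then back-substitute sec(θ) = x, tan(θ) = sqrt(x**2 - 1) (absorbing any constant into C).

log(x + sqrt(x**2 - 1)) + C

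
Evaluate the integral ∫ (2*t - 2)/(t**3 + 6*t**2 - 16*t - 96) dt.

Factor the denominator: (t - 4)*(t + 4)*(t + 6).
Partial-fraction decomposition: -7/(10*(t + 6)) + 5/(8*(t + 4)) + 3/(40*(t - 4)).
Integrate each term: A/(t−a) contributes A·log|t−a|.

3*log(t - 4)/40 + 5*log(t + 4)/8 - 7*log(t + 6)/10 + C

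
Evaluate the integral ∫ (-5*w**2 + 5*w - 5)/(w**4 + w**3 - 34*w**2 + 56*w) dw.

Factor the denominator: w*(w - 4)*(w - 2)*(w + 7).
Partial-fraction decomposition: 95/(231*(w + 7)) + 5/(12*(w - 2)) - 65/(88*(w - 4)) - 5/(56*w).
Integrate each term: A/(w−a) contributes A·log|w−a|.

-5*log(w)/56 - 65*log(w - 4)/88 + 5*log(w - 2)/12 + 95*log(w + 7)/231 + C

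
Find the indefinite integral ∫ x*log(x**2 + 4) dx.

Let u = x**2 + 4, so du = (2*x) dx.
The integral becomes (1/2)·∫ log(u) du; integrate by parts with u′=log(u), dv′=du.

x**2*log(x**2 + 4)/2 - x**2/2 + 2*log(x**2 + 4) + C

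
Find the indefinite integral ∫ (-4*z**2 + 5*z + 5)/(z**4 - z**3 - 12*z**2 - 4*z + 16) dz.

Factor the denominator: (z - 4)*(z - 1)*(z + 2)**2.
Partial-fraction decomposition: 7/(12*(z + 2)) - 7/(6*(z + 2)**2) - 2/(9*(z - 1)) - 13/(36*(z - 4)).
Integrate each term; A/(z−a) gives A·log|z−a|; A/(z−a)² gives −A/(z−a).

-13*log(z - 4)/36 - 2*log(z - 1)/9 + 7*log(z + 2)/12 + 7/(6*z + 12) + C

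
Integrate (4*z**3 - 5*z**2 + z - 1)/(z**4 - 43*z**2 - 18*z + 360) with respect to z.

689*log(z - 6)/330 - 65*log(z - 3)/168 - 341*log(z + 4)/70 + 631*log(z + 5)/88 + C

Factor the denominator: (z - 6)*(z - 3)*(z + 4)*(z + 5).
Partial-fraction decomposition: 631/(88*(z + 5)) - 341/(70*(z + 4)) - 65/(168*(z - 3)) + 689/(330*(z - 6)).
Integrate each term: A/(z−a) contributes A·log|z−a|.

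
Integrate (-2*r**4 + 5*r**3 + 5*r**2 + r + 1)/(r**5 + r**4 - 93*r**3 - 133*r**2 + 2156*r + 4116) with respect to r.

Factor the denominator: (r - 7)**2*(r + 2)*(r + 6)*(r + 7).
Partial-fraction decomposition: -3139/(490*(r + 7)) + 269/(52*(r + 6)) - 53/(1620*(r + 2)) - 75769/(103194*(r - 7)) - 109/(63*(r - 7)**2).
Integrate each term; A/(r−a) gives A·log|r−a|; A/(r−a)² gives −A/(r−a).

-75769*log(r - 7)/103194 - 53*log(r + 2)/1620 + 269*log(r + 6)/52 - 3139*log(r + 7)/490 + 109/(63*r - 441) + C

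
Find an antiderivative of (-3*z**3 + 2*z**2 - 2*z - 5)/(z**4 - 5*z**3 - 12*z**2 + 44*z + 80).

Factor the denominator: (z - 5)*(z - 4)*(z + 2)**2.
Partial-fraction decomposition: -1529/(1764*(z + 2)) + 31/(42*(z + 2)**2) + 173/(36*(z - 4)) - 340/(49*(z - 5)).
Integrate each term; A/(z−a) gives A·log|z−a|; A/(z−a)² gives −A/(z−a).

-340*log(z - 5)/49 + 173*log(z - 4)/36 - 1529*log(z + 2)/1764 - 31/(42*z + 84) + C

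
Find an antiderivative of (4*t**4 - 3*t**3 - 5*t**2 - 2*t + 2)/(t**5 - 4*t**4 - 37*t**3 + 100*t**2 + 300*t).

Factor the denominator: t*(t - 6)*(t - 5)*(t + 2)*(t + 5).
Partial-fraction decomposition: 1381/(825*(t + 5)) - 37/(168*(t + 2)) - 996/(175*(t - 5)) + 2173/(264*(t - 6)) + 1/(150*t).
Integrate each term: A/(t−a) contributes A·log|t−a|.

log(t)/150 + 2173*log(t - 6)/264 - 996*log(t - 5)/175 - 37*log(t + 2)/168 + 1381*log(t + 5)/825 + C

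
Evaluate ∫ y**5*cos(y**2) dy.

Let u = y², du = 2y dy; rewrite as (1/2)∫ u^2·cos(1u) du.
Now integrate by parts 2 times.

y**4*sin(y**2)/2 + y**2*cos(y**2) - sin(y**2) + C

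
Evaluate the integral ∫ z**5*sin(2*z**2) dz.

-z**4*cos(2*z**2)/4 + z**2*sin(2*z**2)/4 + cos(2*z**2)/8 + C

Let u = z², du = 2z dz; rewrite as (1/2)∫ u^2·sin(2u) du.
Now integrate by parts 2 times.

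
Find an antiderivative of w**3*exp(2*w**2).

Let u = w², du = 2w dw; rewrite as (1/2)∫ u^1·exp(2u) du.
Now integrate by parts 1 time.

(2*w**2 - 1)*exp(2*w**2)/8 + C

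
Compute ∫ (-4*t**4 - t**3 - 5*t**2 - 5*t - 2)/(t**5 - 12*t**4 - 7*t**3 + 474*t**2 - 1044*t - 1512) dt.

Factor the denominator: (t - 7)*(t - 6)**2*(t + 1)*(t + 6).
Partial-fraction decomposition: -64/(117*(t + 6)) + 1/(392*(t + 1)) + 41851/(441*(t - 6)) + 1403/(21*(t - 6)**2) - 10229/(104*(t - 7)).
Integrate each term; A/(t−a) gives A·log|t−a|; A/(t−a)² gives −A/(t−a).

-10229*log(t - 7)/104 + 41851*log(t - 6)/441 + log(t + 1)/392 - 64*log(t + 6)/117 - 1403/(21*t - 126) + C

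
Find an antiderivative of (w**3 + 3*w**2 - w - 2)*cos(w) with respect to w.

Use integration by parts with u = w**3 + 3*w**2 - w - 2, dv = cos(w) dw, so v = sin(w).
Apply parts 3 times (tabular method): alternate signs, differentiate u down to 0, integrate dv up.

w**3*sin(w) + 3*w**2*sin(w) + 3*w**2*cos(w) - 7*w*sin(w) + 6*w*cos(w) - 8*sin(w) - 7*cos(w) + C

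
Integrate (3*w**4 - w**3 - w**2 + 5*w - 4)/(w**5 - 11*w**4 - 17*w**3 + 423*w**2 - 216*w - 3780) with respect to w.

3421*log(w - 7)/60 - 534521*log(w - 6)/9801 - 121*log(w + 3)/810 + 973*log(w + 5)/1452 + 3662/(99*w - 594) + C

Factor the denominator: (w - 7)*(w - 6)**2*(w + 3)*(w + 5).
Partial-fraction decomposition: 973/(1452*(w + 5)) - 121/(810*(w + 3)) - 534521/(9801*(w - 6)) - 3662/(99*(w - 6)**2) + 3421/(60*(w - 7)).
Integrate each term; A/(w−a) gives A·log|w−a|; A/(w−a)² gives −A/(w−a).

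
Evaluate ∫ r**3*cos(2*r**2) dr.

Let u = r², du = 2r dr; rewrite as (1/2)∫ u^1·cos(2u) du.
Now integrate by parts 1 time.

r**2*sin(2*r**2)/4 + cos(2*r**2)/8 + C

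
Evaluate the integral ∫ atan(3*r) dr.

Use integration by parts with u = arctan(3*r), dv = dr.
Then du = 3/(9*r**2 + 1) dr.

r*atan(3*r) - log(9*r**2 + 1)/6 + C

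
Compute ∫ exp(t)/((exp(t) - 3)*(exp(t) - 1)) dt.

log(exp(t) - 3)/2 - log(exp(t) - 1)/2 + C

Let u = e^t, du = e^t dt.
The integral becomes ∫ du/((u-3)(u-1)); decompose into partial fractions.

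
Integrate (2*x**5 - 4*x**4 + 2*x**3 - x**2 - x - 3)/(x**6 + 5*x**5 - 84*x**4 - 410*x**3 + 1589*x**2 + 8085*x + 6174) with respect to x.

24637*log(x - 7)/15680 - 1195*log(x - 6)/1183 - 11*log(x + 1)/4032 + 97*log(x + 3)/320 + 5430527*log(x + 7)/4769856 + 43949/(4368*x + 30576) + C

Factor the denominator: (x - 7)*(x - 6)*(x + 1)*(x + 3)*(x + 7)**2.
Partial-fraction decomposition: 5430527/(4769856*(x + 7)) - 43949/(4368*(x + 7)**2) + 97/(320*(x + 3)) - 11/(4032*(x + 1)) - 1195/(1183*(x - 6)) + 24637/(15680*(x - 7)).
Integrate each term; A/(x−a) gives A·log|x−a|; A/(x−a)² gives −A/(x−a).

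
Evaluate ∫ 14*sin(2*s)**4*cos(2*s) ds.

Let u = sin(2*s), so du = (2*cos(2*s)) ds.
Rewriting, the integral becomes 7·∫ u^4 du = 7·u^5/5.
Substituting back, u = sin(2*s).

7*sin(2*s)**5/5 + C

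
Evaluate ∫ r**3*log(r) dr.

r**4*log(r)/4 - r**4/16 + C

Use integration by parts with u = log(r), dv = r**3 dr.
Then du = 1/r dr and v = r**4/4.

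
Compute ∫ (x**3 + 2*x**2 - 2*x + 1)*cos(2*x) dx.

Use integration by parts with u = x**3 + 2*x**2 - 2*x + 1, dv = cos(2*x) dx, so v = sin(2*x)/2.
Apply parts 3 times (tabular method): alternate signs, differentiate u down to 0, integrate dv up.

x**3*sin(2*x)/2 + x**2*sin(2*x) + 3*x**2*cos(2*x)/4 - 7*x*sin(2*x)/4 + x*cos(2*x) - 7*cos(2*x)/8 + C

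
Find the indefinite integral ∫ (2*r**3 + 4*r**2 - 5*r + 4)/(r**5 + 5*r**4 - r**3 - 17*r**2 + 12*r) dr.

Factor the denominator: r*(r - 1)**2*(r + 3)*(r + 4).
Partial-fraction decomposition: -2/(5*(r + 4)) - 1/(48*(r + 3)) + 7/(80*(r - 1)) + 1/(4*(r - 1)**2) + 1/(3*r).
Integrate each term; A/(r−a) gives A·log|r−a|; A/(r−a)² gives −A/(r−a).

log(r)/3 + 7*log(r - 1)/80 - log(r + 3)/48 - 2*log(r + 4)/5 - 1/(4*r - 4) + C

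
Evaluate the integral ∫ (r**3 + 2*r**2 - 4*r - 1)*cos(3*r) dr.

Use integration by parts with u = r**3 + 2*r**2 - 4*r - 1, dv = cos(3*r) dr, so v = sin(3*r)/3.
Apply parts 3 times (tabular method): alternate signs, differentiate u down to 0, integrate dv up.

r**3*sin(3*r)/3 + 2*r**2*sin(3*r)/3 + r**2*cos(3*r)/3 - 14*r*sin(3*r)/9 + 4*r*cos(3*r)/9 - 13*sin(3*r)/27 - 14*cos(3*r)/27 + C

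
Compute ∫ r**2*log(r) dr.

r**3*log(r)/3 - r**3/9 + C

Use integration by parts with u = log(r), dv = r**2 dr.
Then du = 1/r dr and v = r**3/3.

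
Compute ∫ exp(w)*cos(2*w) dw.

2*exp(w)*sin(2*w)/5 + exp(w)*cos(2*w)/5 + C

Let I denote the integral. Integrate by parts with u = cos(2*w), dv = exp(w) dw, so v = exp(w): I = exp(w)*cos(2*w) + 2·∫ exp(w)*sin(2*w) dw.
Apply parts again with u = sin(2*w), dv = exp(w) dw: ∫ exp(w)*sin(2*w) dw = exp(w)*sin(2*w) − 2·I. Substituting back brings back I: I = 2*exp(w)*sin(2*w) + exp(w)*cos(2*w) − 4·I.
Solving for I: (1 + 4)·I equals the remaining terms, so I = (1/5)·(2*exp(w)*sin(2*w) + exp(w)*cos(2*w)).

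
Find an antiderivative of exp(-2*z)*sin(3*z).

Let I denote the integral. Integrate by parts with u = sin(3*z), dv = exp(-2*z) dz, so v = -exp(-2*z)/2: I = -exp(-2*z)*sin(3*z)/2 + (3/2)·∫ exp(-2*z)*cos(3*z) dz.
Apply parts again with u = cos(3*z), dv = exp(-2*z) dz: ∫ exp(-2*z)*cos(3*z) dz = -exp(-2*z)*cos(3*z)/2 − (3/2)·I. Substituting back brings back I: I = -exp(-2*z)*sin(3*z)/2 - 3*exp(-2*z)*cos(3*z)/4 − (9/4)·I.
Solving for I: (1 + 9/4)·I equals the remaining terms, so I = (4/13)·(-exp(-2*z)*sin(3*z)/2 - 3*exp(-2*z)*cos(3*z)/4).

-2*exp(-2*z)*sin(3*z)/13 - 3*exp(-2*z)*cos(3*z)/13 + C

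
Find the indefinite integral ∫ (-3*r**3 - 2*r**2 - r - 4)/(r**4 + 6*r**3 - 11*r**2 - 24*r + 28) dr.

Factor the denominator: (r - 2)*(r - 1)*(r + 2)*(r + 7).
Partial-fraction decomposition: -467/(180*(r + 7)) + 7/(30*(r + 2)) + 5/(12*(r - 1)) - 19/(18*(r - 2)).
Integrate each term: A/(r−a) contributes A·log|r−a|.

-19*log(r - 2)/18 + 5*log(r - 1)/12 + 7*log(r + 2)/30 - 467*log(r + 7)/180 + C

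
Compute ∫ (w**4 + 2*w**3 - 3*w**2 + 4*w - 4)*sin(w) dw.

Use integration by parts with u = w**4 + 2*w**3 - 3*w**2 + 4*w - 4, dv = sin(w) dw, so v = -cos(w).
Apply parts 4 times (tabular method): alternate signs, differentiate u down to 0, integrate dv up.

-w**4*cos(w) + 4*w**3*sin(w) - 2*w**3*cos(w) + 6*w**2*sin(w) + 15*w**2*cos(w) - 30*w*sin(w) + 8*w*cos(w) - 8*sin(w) - 26*cos(w) + C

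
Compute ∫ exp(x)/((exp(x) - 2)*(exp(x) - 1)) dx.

log(exp(x) - 2) - log(exp(x) - 1) + C

Let u = e^x, du = e^x dx.
The integral becomes ∫ du/((u-1)(u-2)); decompose into partial fractions.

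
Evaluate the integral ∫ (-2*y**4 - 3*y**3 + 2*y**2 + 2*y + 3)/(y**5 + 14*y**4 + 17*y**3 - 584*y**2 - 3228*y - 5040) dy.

-1429*log(y - 7)/5577 + 293*log(y + 4)/44 - 208*log(y + 5)/3 + 41189*log(y + 6)/676 - 1881/(26*y + 156) + C

Factor the denominator: (y - 7)*(y + 4)*(y + 5)*(y + 6)**2.
Partial-fraction decomposition: 41189/(676*(y + 6)) + 1881/(26*(y + 6)**2) - 208/(3*(y + 5)) + 293/(44*(y + 4)) - 1429/(5577*(y - 7)).
Integrate each term; A/(y−a) gives A·log|y−a|; A/(y−a)² gives −A/(y−a).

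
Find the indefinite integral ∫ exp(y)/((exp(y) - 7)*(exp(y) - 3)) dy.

Let u = e^y, du = e^y dy.
The integral becomes ∫ du/((u-3)(u-7)); decompose into partial fractions.

log(exp(y) - 7)/4 - log(exp(y) - 3)/4 + C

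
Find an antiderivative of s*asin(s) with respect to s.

Use integration by parts with u = arcsin(s), dv = s ds.
Then du = 1/sqrt(-s**2 + 1) ds.

s**2*asin(s)/2 + s*sqrt(-s**2 + 1)/4 - asin(s)/4 + C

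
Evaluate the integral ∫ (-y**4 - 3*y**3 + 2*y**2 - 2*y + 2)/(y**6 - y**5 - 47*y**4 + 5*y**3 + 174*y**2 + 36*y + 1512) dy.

Factor the denominator: (y - 7)*(y - 3)*(y + 3)*(y + 6)*(y**2 + 4).
Partial-fraction decomposition: (241*y - 486)/(13780*(y**2 + 4)) + 281/(7020*(y + 6)) + 1/(90*(y + 3)) + 37/(702*(y - 3)) - 418/(3445*(y - 7)).
Integrate each term; A/(y−a) gives A·log|y−a|; the (By+D)/(y²+p²) term gives a log and an atan.

-418*log(y - 7)/3445 + 37*log(y - 3)/702 + log(y + 3)/90 + 281*log(y + 6)/7020 + 241*log(y**2 + 4)/27560 - 243*atan(y/2)/13780 + C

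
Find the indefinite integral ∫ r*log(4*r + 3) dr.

r**2*log(4*r + 3)/2 - r**2/4 + 3*r/8 - 9*log(4*r + 3)/32 + C

Use integration by parts with u = log(4*r + 3), dv = r dr.
Then du = 4/(4*r + 3) dr and v = r**2/2.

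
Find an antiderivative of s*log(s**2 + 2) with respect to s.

s**2*log(s**2 + 2)/2 - s**2/2 + log(s**2 + 2) + C

Let u = s**2 + 2, so du = (2*s) ds.
The integral becomes (1/2)·∫ log(u) du; integrate by parts with u′=log(u), dv′=du.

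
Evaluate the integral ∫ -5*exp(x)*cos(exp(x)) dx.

Let u = exp(x), so du = (exp(x)) dx.
Rewriting, the integral becomes -5·∫ cos(u) du = -5·sin(u).
Substituting back, u = exp(x).

-5*sin(exp(x)) + C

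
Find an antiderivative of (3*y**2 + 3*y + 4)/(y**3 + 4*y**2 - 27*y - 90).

47*log(y - 5)/44 - 11*log(y + 3)/12 + 94*log(y + 6)/33 + C

Factor the denominator: (y - 5)*(y + 3)*(y + 6).
Partial-fraction decomposition: 94/(33*(y + 6)) - 11/(12*(y + 3)) + 47/(44*(y - 5)).
Integrate each term: A/(y−a) contributes A·log|y−a|.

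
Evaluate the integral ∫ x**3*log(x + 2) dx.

x**4*log(x + 2)/4 - x**4/16 + x**3/6 - x**2/2 + 2*x - 4*log(x + 2) + C

Use integration by parts with u = log(x + 2), dv = x**3 dx.
Then du = 1/(x + 2) dx and v = x**4/4.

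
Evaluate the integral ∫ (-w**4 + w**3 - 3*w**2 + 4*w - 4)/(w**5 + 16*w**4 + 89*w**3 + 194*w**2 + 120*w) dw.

-log(w)/30 + 13*log(w + 1)/60 - 97*log(w + 4)/6 + 849*log(w + 5)/20 - 412*log(w + 6)/15 + C

Factor the denominator: w*(w + 1)*(w + 4)*(w + 5)*(w + 6).
Partial-fraction decomposition: -412/(15*(w + 6)) + 849/(20*(w + 5)) - 97/(6*(w + 4)) + 13/(60*(w + 1)) - 1/(30*w).
Integrate each term: A/(w−a) contributes A·log|w−a|.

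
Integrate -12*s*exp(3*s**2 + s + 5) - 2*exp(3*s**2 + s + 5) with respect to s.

-2*exp(3*s**2 + s + 5) + C

Let u = 3*s**2 + s + 5, so du = (6*s + 1) ds.
Rewriting, the integral becomes -2·∫ e^u du = -2·e^u.
Substituting back, u = 3*s**2 + s + 5.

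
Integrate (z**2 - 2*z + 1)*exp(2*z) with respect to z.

(2*z**2 - 6*z + 5)*exp(2*z)/4 + C

Use integration by parts with u = z**2 - 2*z + 1, dv = exp(2*z) dz, so v = exp(2*z)/2.
Apply parts 2 times (tabular method): alternate signs, differentiate u down to 0, integrate dv up.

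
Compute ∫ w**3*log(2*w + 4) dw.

Use integration by parts with u = log(2*w + 4), dv = w**3 dw.
Then du = 2/(2*w + 4) dw and v = w**4/4.

w**4*log(2*w + 4)/4 - w**4/16 + w**3/6 - w**2/2 + 2*w - 4*log(w + 2) + C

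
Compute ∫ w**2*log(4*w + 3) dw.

w**3*log(4*w + 3)/3 - w**3/9 + w**2/8 - 3*w/16 + 9*log(4*w + 3)/64 + C

Use integration by parts with u = log(4*w + 3), dv = w**2 dw.
Then du = 4/(4*w + 3) dw and v = w**3/3.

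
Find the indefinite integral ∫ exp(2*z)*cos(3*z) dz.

Let I denote the integral. Integrate by parts with u = cos(3*z), dv = exp(2*z) dz, so v = exp(2*z)/2: I = exp(2*z)*cos(3*z)/2 + (3/2)·∫ exp(2*z)*sin(3*z) dz.
Apply parts again with u = sin(3*z), dv = exp(2*z) dz: ∫ exp(2*z)*sin(3*z) dz = exp(2*z)*sin(3*z)/2 − (3/2)·I. Substituting back brings back I: I = 3*exp(2*z)*sin(3*z)/4 + exp(2*z)*cos(3*z)/2 − (9/4)·I.
Solving for I: (1 + 9/4)·I equals the remaining terms, so I = (4/13)·(3*exp(2*z)*sin(3*z)/4 + exp(2*z)*cos(3*z)/2).

3*exp(2*z)*sin(3*z)/13 + 2*exp(2*z)*cos(3*z)/13 + C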